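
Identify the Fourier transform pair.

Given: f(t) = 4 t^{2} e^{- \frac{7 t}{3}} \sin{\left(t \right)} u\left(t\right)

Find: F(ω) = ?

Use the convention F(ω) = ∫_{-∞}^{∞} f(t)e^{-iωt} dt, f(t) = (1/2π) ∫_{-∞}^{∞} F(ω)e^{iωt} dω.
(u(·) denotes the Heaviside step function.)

F(ω) = \frac{1944 \left(\left(3 i \omega + 7\right)^{2} - 3\right)}{\left(\left(3 i \omega + 7\right)^{2} + 9\right)^{3}}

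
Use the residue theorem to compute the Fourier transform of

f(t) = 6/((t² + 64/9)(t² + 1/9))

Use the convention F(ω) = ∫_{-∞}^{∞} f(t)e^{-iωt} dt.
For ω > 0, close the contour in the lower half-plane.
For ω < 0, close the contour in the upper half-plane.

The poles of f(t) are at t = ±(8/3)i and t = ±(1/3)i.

Let g(z) = f(z)e^{-iωz}; for large |z| the factor e^{-iωz} decays in the lower half-plane when ω > 0 and in the upper half-plane when ω < 0.

Case ω > 0 (lower half-plane, clockwise contour ⇒ F(ω) = -2πi·ΣRes):
  Res_{z = - \frac{8 i}{3}} g(z) = - \frac{9 i e^{- \frac{8 \omega}{3}}}{56}
  Res_{z = - \frac{i}{3}} g(z) = \frac{9 i e^{- \frac{\omega}{3}}}{7}
  F(ω) = -2πi·ΣRes = \frac{9 \pi \left(8 e^{\frac{7 \omega}{3}} - 1\right) e^{- \frac{8 \omega}{3}}}{28}

Case ω < 0 (upper half-plane, counterclockwise contour ⇒ F(ω) = +2πi·ΣRes):
  Res_{z = \frac{8 i}{3}} g(z) = \frac{9 i e^{\frac{8 \omega}{3}}}{56}
  Res_{z = \frac{i}{3}} g(z) = - \frac{9 i e^{\frac{\omega}{3}}}{7}
  F(ω) = 2πi·ΣRes = \frac{9 \pi \left(8 - e^{\frac{7 \omega}{3}}\right) e^{\frac{\omega}{3}}}{28}

Both cases combine into a single formula in |ω|:

F(ω) = \frac{9 \pi \left(8 e^{\frac{7 \left|{\omega}\right|}{3}} - 1\right) e^{- \frac{8 \left|{\omega}\right|}{3}}}{28}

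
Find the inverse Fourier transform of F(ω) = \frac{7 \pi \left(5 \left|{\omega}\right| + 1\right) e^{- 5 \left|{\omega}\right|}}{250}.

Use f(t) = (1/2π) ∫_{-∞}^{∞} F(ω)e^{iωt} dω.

f(t) = \frac{7}{\left(t^{2} + 25\right)^{2}}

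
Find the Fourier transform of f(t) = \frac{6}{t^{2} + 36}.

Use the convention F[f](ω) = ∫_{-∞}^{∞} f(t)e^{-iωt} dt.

F(ω) = \pi e^{- 6 \left|{\omega}\right|}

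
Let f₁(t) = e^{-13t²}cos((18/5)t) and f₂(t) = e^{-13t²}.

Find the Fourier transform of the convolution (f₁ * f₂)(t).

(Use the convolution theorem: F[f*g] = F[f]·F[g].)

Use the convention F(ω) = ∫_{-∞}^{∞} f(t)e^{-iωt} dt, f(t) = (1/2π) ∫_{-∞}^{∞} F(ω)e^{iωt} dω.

F[f₁*f₂](ω) = \frac{\pi \left(e^{\frac{18 \omega}{65}} + 1\right) e^{- \frac{\omega^{2}}{26} - \frac{9 \omega}{65} - \frac{81}{325}}}{26}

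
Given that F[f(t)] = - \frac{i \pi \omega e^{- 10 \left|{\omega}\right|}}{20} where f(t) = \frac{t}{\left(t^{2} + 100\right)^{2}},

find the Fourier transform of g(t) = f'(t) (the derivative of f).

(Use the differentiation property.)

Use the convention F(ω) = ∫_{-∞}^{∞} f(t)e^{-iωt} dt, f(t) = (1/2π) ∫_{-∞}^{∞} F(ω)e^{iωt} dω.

F[g](ω) = \frac{\pi \omega^{2} e^{- 10 \left|{\omega}\right|}}{20}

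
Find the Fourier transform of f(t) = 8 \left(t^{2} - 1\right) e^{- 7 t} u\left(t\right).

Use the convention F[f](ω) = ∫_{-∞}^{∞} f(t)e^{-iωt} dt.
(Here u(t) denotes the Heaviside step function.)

F(ω) = \frac{8 \left(2 i \omega - \left(i \omega + 7\right)^{3} + 14\right)}{\left(i \omega + 7\right)^{4}}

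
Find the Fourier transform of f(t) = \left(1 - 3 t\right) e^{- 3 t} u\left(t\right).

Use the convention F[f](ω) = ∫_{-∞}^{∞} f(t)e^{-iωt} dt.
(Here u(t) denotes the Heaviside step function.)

F(ω) = \frac{i \omega}{- \omega^{2} + 6 i \omega + 9}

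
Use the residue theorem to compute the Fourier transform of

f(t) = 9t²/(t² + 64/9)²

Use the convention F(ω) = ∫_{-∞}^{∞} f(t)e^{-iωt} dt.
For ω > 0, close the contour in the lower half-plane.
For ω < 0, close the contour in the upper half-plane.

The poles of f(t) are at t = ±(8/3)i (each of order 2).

Let g(z) = f(z)e^{-iωz}; for large |z| the factor e^{-iωz} decays in the lower half-plane when ω > 0 and in the upper half-plane when ω < 0.

Case ω > 0 (lower half-plane, clockwise contour ⇒ F(ω) = -2πi·ΣRes):
  Res_{z = - \frac{8 i}{3}} g(z) = \frac{9 i \left(3 - 8 \omega\right) e^{- \frac{8 \omega}{3}}}{32} (pole of order 2)
  F(ω) = -2πi·ΣRes = \frac{9 \pi \left(3 - 8 \omega\right) e^{- \frac{8 \omega}{3}}}{16}

Case ω < 0 (upper half-plane, counterclockwise contour ⇒ F(ω) = +2πi·ΣRes):
  Res_{z = \frac{8 i}{3}} g(z) = \frac{9 i \left(- 8 \omega - 3\right) e^{\frac{8 \omega}{3}}}{32} (pole of order 2)
  F(ω) = 2πi·ΣRes = \frac{9 \pi \left(8 \omega + 3\right) e^{\frac{8 \omega}{3}}}{16}

Both cases combine into a single formula in |ω|:

F(ω) = \frac{9 \pi \left(3 - 8 \left|{\omega}\right|\right) e^{- \frac{8 \left|{\omega}\right|}{3}}}{16}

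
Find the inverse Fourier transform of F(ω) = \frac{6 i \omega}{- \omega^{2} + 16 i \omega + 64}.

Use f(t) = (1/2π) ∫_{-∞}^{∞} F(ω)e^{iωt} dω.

f(t) = 6 \left(1 - 8 t\right) e^{- 8 t} u\left(t\right)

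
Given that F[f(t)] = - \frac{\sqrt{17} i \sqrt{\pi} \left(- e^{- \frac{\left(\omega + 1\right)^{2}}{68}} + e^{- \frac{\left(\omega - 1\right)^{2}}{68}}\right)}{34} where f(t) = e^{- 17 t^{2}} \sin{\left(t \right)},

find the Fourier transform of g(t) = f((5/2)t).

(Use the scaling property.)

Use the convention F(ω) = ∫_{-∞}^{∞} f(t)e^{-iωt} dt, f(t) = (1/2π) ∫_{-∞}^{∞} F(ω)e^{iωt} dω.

F[g](ω) = \frac{\sqrt{17} i \sqrt{\pi} \left(1 - e^{\frac{2 \omega}{85}}\right) e^{- \frac{\omega^{2}}{425} - \frac{\omega}{85} - \frac{1}{68}}}{85}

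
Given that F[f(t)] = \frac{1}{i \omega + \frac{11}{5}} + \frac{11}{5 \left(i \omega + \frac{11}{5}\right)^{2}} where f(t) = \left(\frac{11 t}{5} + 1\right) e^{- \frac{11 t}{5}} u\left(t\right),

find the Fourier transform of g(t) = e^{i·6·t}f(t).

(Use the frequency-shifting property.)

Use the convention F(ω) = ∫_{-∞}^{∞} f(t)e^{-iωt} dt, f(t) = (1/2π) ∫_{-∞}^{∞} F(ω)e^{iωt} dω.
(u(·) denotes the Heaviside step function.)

F[g](ω) = \frac{- 25 i \omega - 110 + 150 i}{25 \omega^{2} + \omega \left(-300 - 110 i\right) + 779 + 660 i}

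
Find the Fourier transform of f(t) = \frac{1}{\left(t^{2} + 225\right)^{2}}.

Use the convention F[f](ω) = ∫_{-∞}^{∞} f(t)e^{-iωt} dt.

F(ω) = \frac{\pi \left(15 \left|{\omega}\right| + 1\right) e^{- 15 \left|{\omega}\right|}}{6750}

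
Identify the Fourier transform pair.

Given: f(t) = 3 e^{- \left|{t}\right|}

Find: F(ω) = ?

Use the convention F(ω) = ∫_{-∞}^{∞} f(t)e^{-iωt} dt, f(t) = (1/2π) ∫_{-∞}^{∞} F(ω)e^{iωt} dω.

F(ω) = \frac{6}{\omega^{2} + 1}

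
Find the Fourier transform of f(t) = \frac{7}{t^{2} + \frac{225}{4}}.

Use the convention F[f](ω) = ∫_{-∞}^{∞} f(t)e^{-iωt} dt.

F(ω) = \frac{14 \pi e^{- \frac{15 \left|{\omega}\right|}{2}}}{15}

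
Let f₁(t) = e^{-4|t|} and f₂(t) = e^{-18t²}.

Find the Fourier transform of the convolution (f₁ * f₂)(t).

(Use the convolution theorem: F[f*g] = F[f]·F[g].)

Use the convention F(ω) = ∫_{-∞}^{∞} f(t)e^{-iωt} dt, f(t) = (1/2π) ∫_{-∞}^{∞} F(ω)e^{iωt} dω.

F[f₁*f₂](ω) = \frac{4 \sqrt{2} \sqrt{\pi} e^{- \frac{\omega^{2}}{72}}}{3 \left(\omega^{2} + 16\right)}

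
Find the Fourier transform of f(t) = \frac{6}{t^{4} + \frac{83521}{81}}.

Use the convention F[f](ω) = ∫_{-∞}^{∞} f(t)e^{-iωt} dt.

F(ω) = \frac{162 \pi e^{- \frac{17 \sqrt{2} \left|{\omega}\right|}{6}} \sin{\left(\frac{17 \sqrt{2} \left|{\omega}\right|}{6} + \frac{\pi}{4} \right)}}{4913}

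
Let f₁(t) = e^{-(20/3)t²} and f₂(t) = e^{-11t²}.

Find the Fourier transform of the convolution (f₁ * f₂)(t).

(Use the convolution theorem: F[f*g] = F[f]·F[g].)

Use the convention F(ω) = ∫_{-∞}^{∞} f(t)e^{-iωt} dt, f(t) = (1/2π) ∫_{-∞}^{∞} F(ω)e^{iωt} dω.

F[f₁*f₂](ω) = \frac{\sqrt{165} \pi e^{- \frac{53 \omega^{2}}{880}}}{110}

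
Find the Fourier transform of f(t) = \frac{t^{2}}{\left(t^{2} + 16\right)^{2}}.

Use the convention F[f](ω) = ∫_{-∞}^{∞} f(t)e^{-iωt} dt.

F(ω) = \frac{\pi \left(1 - 4 \left|{\omega}\right|\right) e^{- 4 \left|{\omega}\right|}}{8}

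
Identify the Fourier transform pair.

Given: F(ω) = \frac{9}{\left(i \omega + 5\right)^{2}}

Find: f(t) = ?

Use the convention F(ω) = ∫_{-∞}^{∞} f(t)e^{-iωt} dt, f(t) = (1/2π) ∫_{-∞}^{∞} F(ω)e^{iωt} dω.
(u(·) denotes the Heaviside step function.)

f(t) = 9 t e^{- 5 t} u\left(t\right)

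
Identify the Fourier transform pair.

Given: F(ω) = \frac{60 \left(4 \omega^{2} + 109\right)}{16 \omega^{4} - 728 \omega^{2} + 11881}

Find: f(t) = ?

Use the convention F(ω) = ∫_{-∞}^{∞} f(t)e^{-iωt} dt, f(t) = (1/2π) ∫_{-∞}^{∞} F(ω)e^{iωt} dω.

f(t) = 5 e^{- \frac{3 \left|{t}\right|}{2}} \cos{\left(5 \left|{t}\right| \right)}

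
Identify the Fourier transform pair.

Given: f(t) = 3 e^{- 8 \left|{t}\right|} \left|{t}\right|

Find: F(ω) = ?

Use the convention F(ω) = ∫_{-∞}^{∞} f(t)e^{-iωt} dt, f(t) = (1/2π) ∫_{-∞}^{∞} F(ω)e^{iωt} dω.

F(ω) = \frac{6 \left(64 - \omega^{2}\right)}{\left(\omega^{2} + 64\right)^{2}}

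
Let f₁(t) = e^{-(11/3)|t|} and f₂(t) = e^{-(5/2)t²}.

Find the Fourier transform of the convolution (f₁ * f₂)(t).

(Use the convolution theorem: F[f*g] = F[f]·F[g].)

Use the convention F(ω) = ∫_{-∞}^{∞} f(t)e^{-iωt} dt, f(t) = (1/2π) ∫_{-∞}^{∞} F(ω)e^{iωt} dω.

F[f₁*f₂](ω) = \frac{66 \sqrt{10} \sqrt{\pi} e^{- \frac{\omega^{2}}{10}}}{5 \left(9 \omega^{2} + 121\right)}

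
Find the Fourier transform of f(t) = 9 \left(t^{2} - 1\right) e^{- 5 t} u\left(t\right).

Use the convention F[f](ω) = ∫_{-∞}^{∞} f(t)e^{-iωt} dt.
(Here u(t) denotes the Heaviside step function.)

F(ω) = \frac{9 \left(2 i \omega - \left(i \omega + 5\right)^{3} + 10\right)}{\left(i \omega + 5\right)^{4}}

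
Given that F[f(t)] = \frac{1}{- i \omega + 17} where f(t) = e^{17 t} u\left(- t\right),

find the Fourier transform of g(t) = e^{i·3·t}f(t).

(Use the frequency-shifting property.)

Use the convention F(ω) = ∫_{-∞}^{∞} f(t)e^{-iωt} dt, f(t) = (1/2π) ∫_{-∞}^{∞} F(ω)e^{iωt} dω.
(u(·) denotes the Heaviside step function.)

F[g](ω) = \frac{i}{\omega - 3 + 17 i}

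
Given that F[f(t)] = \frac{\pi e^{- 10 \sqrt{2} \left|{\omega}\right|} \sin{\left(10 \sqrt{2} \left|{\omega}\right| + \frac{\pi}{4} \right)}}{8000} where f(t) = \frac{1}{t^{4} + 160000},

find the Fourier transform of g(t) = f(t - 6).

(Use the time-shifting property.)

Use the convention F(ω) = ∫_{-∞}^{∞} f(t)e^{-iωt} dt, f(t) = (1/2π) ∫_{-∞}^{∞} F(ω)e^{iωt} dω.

F[g](ω) = \frac{\pi e^{- 6 i \omega - 10 \sqrt{2} \left|{\omega}\right|} \sin{\left(10 \sqrt{2} \left|{\omega}\right| + \frac{\pi}{4} \right)}}{8000}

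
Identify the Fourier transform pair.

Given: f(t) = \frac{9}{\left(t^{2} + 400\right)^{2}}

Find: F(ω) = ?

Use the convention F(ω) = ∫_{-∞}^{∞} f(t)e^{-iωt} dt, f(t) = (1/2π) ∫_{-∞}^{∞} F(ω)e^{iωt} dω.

F(ω) = \frac{9 \pi \left(20 \left|{\omega}\right| + 1\right) e^{- 20 \left|{\omega}\right|}}{16000}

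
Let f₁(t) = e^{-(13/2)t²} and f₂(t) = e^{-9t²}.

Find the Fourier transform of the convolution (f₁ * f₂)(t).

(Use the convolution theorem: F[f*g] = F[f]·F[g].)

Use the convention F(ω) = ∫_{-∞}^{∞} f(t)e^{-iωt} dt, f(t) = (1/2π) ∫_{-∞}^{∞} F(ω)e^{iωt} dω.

F[f₁*f₂](ω) = \frac{\sqrt{26} \pi e^{- \frac{31 \omega^{2}}{468}}}{39}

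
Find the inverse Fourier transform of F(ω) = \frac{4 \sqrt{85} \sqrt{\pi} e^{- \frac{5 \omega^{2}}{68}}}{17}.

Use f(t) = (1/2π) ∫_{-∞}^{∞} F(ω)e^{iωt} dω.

f(t) = 4 e^{- \frac{17 t^{2}}{5}}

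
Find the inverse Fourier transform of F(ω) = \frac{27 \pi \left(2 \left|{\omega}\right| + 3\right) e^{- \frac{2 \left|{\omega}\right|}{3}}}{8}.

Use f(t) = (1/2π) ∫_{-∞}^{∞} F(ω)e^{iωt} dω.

f(t) = \frac{6}{\left(t^{2} + \frac{4}{9}\right)^{2}}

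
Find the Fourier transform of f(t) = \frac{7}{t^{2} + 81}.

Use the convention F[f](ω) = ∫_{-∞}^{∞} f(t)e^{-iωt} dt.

F(ω) = \frac{7 \pi e^{- 9 \left|{\omega}\right|}}{9}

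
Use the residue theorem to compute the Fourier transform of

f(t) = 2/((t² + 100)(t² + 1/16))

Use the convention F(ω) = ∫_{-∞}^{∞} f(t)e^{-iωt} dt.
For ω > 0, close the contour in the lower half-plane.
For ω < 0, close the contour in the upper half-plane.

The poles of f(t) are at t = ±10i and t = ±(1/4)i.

Let g(z) = f(z)e^{-iωz}; for large |z| the factor e^{-iωz} decays in the lower half-plane when ω > 0 and in the upper half-plane when ω < 0.

Case ω > 0 (lower half-plane, clockwise contour ⇒ F(ω) = -2πi·ΣRes):
  Res_{z = - 10 i} g(z) = - \frac{8 i e^{- 10 \omega}}{7995}
  Res_{z = - \frac{i}{4}} g(z) = \frac{64 i e^{- \frac{\omega}{4}}}{1599}
  F(ω) = -2πi·ΣRes = - \frac{16 \pi e^{- 10 \omega}}{7995} + \frac{128 \pi e^{- \frac{\omega}{4}}}{1599}

Case ω < 0 (upper half-plane, counterclockwise contour ⇒ F(ω) = +2πi·ΣRes):
  Res_{z = 10 i} g(z) = \frac{8 i e^{10 \omega}}{7995}
  Res_{z = \frac{i}{4}} g(z) = - \frac{64 i e^{\frac{\omega}{4}}}{1599}
  F(ω) = 2πi·ΣRes = \frac{16 \pi \left(40 e^{\frac{\omega}{4}} - e^{10 \omega}\right)}{7995}

Both cases combine into a single formula in |ω|:

F(ω) = - \frac{16 \pi e^{- 10 \left|{\omega}\right|}}{7995} + \frac{128 \pi e^{- \frac{\left|{\omega}\right|}{4}}}{1599}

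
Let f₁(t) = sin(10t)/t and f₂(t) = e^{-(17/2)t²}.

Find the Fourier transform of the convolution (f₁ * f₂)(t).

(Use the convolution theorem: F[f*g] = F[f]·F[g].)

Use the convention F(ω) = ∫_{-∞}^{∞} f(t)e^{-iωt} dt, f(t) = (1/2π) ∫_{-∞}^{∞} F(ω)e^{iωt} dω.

F[f₁*f₂](ω) = \begin{cases} \frac{\sqrt{34} \pi^{\frac{3}{2}} e^{- \frac{\omega^{2}}{34}}}{17} & \text{for}\: \omega > -10 \wedge \omega < 10 \\0 & \text{otherwise} \end{cases}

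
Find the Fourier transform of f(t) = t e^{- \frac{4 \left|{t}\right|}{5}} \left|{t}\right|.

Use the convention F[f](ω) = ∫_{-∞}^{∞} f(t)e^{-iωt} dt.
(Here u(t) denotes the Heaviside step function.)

F(ω) = \frac{2500 i \omega \left(25 \omega^{2} - 48\right)}{\left(25 \omega^{2} + 16\right)^{3}}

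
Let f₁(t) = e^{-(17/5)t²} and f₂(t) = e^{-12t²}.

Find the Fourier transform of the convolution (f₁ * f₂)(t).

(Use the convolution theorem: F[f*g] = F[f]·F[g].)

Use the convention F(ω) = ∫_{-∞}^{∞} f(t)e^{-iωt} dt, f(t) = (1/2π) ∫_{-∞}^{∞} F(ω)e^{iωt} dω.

F[f₁*f₂](ω) = \frac{\sqrt{255} \pi e^{- \frac{77 \omega^{2}}{816}}}{102}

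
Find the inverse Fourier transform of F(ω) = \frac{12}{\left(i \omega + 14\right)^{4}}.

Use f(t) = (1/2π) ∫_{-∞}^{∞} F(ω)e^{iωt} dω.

f(t) = 2 t^{3} e^{- 14 t} u\left(t\right)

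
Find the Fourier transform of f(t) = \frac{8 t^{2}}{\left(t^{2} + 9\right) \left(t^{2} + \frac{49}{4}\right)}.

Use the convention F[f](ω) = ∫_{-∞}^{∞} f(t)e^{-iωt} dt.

F(ω) = - \frac{96 \pi e^{- 3 \left|{\omega}\right|}}{13} + \frac{112 \pi e^{- \frac{7 \left|{\omega}\right|}{2}}}{13}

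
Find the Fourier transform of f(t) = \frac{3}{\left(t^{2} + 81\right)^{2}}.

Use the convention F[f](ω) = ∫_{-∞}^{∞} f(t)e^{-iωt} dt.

F(ω) = \frac{\pi \left(9 \left|{\omega}\right| + 1\right) e^{- 9 \left|{\omega}\right|}}{486}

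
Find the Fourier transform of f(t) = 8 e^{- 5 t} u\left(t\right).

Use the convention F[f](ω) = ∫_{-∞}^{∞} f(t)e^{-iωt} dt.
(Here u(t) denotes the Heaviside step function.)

F(ω) = \frac{8}{i \omega + 5}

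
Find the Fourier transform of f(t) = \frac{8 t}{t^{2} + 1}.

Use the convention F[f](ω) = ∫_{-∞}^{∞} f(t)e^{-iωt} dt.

F(ω) = - 8 i \pi e^{- \left|{\omega}\right|} \operatorname{sign}{\left(\omega \right)}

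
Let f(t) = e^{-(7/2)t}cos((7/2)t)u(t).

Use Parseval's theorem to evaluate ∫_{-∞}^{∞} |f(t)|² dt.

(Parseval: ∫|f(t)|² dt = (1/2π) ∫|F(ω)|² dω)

∫|f(t)|² dt = \frac{3}{28}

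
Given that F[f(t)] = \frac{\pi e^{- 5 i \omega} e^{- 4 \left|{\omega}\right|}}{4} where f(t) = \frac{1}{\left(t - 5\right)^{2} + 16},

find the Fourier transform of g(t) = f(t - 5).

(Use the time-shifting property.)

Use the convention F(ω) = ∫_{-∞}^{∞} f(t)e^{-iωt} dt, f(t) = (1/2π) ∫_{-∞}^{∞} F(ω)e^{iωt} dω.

F[g](ω) = \frac{\pi e^{- 10 i \omega - 4 \left|{\omega}\right|}}{4}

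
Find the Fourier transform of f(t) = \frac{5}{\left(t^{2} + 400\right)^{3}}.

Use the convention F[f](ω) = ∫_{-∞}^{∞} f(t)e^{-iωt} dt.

F(ω) = \frac{\pi \left(400 \omega^{2} + 60 \left|{\omega}\right| + 3\right) e^{- 20 \left|{\omega}\right|}}{5120000}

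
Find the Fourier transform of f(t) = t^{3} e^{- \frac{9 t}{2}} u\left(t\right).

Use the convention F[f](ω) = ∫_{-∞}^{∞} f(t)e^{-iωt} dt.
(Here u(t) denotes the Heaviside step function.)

F(ω) = \frac{96}{\left(2 i \omega + 9\right)^{4}}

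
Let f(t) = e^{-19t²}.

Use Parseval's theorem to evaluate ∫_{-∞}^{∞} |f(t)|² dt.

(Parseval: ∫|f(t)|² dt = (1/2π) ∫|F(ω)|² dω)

∫|f(t)|² dt = \frac{\sqrt{38} \sqrt{\pi}}{38}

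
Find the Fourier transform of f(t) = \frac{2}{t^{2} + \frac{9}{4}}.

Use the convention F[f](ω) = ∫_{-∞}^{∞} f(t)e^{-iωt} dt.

F(ω) = \frac{4 \pi e^{- \frac{3 \left|{\omega}\right|}{2}}}{3}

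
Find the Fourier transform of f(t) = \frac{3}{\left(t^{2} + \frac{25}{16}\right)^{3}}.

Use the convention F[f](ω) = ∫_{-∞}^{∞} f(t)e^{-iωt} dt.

F(ω) = \frac{24 \pi \left(25 \omega^{2} + 60 \left|{\omega}\right| + 48\right) e^{- \frac{5 \left|{\omega}\right|}{4}}}{3125}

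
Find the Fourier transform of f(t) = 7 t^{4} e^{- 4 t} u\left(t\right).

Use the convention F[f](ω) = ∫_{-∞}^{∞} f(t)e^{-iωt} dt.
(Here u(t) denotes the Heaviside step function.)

F(ω) = \frac{168}{\left(i \omega + 4\right)^{5}}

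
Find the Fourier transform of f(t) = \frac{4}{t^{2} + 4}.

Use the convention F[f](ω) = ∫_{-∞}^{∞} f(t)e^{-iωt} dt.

F(ω) = 2 \pi e^{- 2 \left|{\omega}\right|}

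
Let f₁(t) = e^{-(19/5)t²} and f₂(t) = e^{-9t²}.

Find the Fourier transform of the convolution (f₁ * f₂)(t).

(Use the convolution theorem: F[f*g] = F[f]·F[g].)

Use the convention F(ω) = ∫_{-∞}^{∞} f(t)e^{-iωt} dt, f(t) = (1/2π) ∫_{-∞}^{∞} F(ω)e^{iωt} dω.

F[f₁*f₂](ω) = \frac{\sqrt{95} \pi e^{- \frac{16 \omega^{2}}{171}}}{57}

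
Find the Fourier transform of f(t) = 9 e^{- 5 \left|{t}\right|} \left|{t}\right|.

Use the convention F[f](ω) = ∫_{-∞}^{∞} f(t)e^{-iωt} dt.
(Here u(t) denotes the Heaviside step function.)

F(ω) = \frac{18 \left(25 - \omega^{2}\right)}{\left(\omega^{2} + 25\right)^{2}}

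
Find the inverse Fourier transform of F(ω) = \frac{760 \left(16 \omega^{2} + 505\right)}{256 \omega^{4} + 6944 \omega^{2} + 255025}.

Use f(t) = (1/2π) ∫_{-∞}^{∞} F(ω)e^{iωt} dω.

f(t) = 5 e^{- \frac{19 \left|{t}\right|}{4}} \cos{\left(3 \left|{t}\right| \right)}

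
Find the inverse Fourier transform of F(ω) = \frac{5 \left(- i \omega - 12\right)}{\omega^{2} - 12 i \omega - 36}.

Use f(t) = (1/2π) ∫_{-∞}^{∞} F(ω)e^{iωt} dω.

f(t) = 5 \left(6 t + 1\right) e^{- 6 t} u\left(t\right)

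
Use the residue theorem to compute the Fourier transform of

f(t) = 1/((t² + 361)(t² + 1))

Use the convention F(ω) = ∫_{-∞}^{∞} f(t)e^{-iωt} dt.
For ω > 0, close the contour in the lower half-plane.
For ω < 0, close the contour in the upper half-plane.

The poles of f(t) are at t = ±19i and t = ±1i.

Let g(z) = f(z)e^{-iωz}; for large |z| the factor e^{-iωz} decays in the lower half-plane when ω > 0 and in the upper half-plane when ω < 0.

Case ω > 0 (lower half-plane, clockwise contour ⇒ F(ω) = -2πi·ΣRes):
  Res_{z = - 19 i} g(z) = - \frac{i e^{- 19 \omega}}{13680}
  Res_{z = - i} g(z) = \frac{i e^{- \omega}}{720}
  F(ω) = -2πi·ΣRes = \frac{\pi e^{- \omega}}{360} - \frac{\pi e^{- 19 \omega}}{6840}

Case ω < 0 (upper half-plane, counterclockwise contour ⇒ F(ω) = +2πi·ΣRes):
  Res_{z = 19 i} g(z) = \frac{i e^{19 \omega}}{13680}
  Res_{z = i} g(z) = - \frac{i e^{\omega}}{720}
  F(ω) = 2πi·ΣRes = \frac{\pi \left(19 - e^{18 \omega}\right) e^{\omega}}{6840}

Both cases combine into a single formula in |ω|:

F(ω) = \frac{\pi e^{- \left|{\omega}\right|}}{360} - \frac{\pi e^{- 19 \left|{\omega}\right|}}{6840}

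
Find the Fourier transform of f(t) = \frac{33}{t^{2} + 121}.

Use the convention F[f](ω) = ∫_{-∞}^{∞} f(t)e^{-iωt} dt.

F(ω) = 3 \pi e^{- 11 \left|{\omega}\right|}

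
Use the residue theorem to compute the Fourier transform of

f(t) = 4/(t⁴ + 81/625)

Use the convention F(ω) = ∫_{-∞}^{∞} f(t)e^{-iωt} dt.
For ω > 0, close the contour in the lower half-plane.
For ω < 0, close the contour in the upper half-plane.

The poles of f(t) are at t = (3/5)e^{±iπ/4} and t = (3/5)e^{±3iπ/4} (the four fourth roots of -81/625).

Let g(z) = f(z)e^{-iωz}; for large |z| the factor e^{-iωz} decays in the lower half-plane when ω > 0 and in the upper half-plane when ω < 0.

Case ω > 0 (lower half-plane, clockwise contour ⇒ F(ω) = -2πi·ΣRes):
  Res_{z = - \frac{3 \sqrt{2}}{10} - \frac{3 \sqrt{2} i}{10}} g(z) = \frac{125 \sqrt{2} i \left(1 - i\right) e^{\frac{3 \sqrt{2} \omega \left(-1 + i\right)}{10}}}{54}
  Res_{z = \frac{3 \sqrt{2}}{10} - \frac{3 \sqrt{2} i}{10}} g(z) = \frac{125 \sqrt{2} i \left(1 + i\right) e^{- \frac{3 \sqrt{2} \omega \left(1 + i\right)}{10}}}{54}
  F(ω) = -2πi·ΣRes = \frac{125 \sqrt{2} \pi \left(\left(1 - i\right) e^{\frac{3 \sqrt{2} i \omega}{5}} + 1 + i\right) e^{- \frac{3 \sqrt{2} \omega \left(1 + i\right)}{10}}}{27} = \frac{500 \pi e^{- \frac{3 \sqrt{2} \omega}{10}} \sin{\left(\frac{3 \sqrt{2} \omega}{10} + \frac{\pi}{4} \right)}}{27}

Case ω < 0 (upper half-plane, counterclockwise contour ⇒ F(ω) = +2πi·ΣRes):
  Res_{z = \frac{3 \sqrt{2}}{10} + \frac{3 \sqrt{2} i}{10}} g(z) = \frac{125 \sqrt{2} i \left(-1 + i\right) e^{\frac{3 \sqrt{2} \omega \left(1 - i\right)}{10}}}{54}
  Res_{z = - \frac{3 \sqrt{2}}{10} + \frac{3 \sqrt{2} i}{10}} g(z) = \frac{125 \sqrt{2} \left(1 - i\right) e^{\frac{3 \sqrt{2} \omega \left(1 + i\right)}{10}}}{54}
  F(ω) = 2πi·ΣRes = - \frac{125 \sqrt{2} i \pi \left(i \left(1 - i\right) e^{\frac{3 \sqrt{2} \omega \left(1 - i\right)}{10}} - \left(1 - i\right) e^{\frac{3 \sqrt{2} \omega \left(1 + i\right)}{10}}\right)}{27} = \frac{500 \pi e^{\frac{3 \sqrt{2} \omega}{10}} \cos{\left(\frac{3 \sqrt{2} \omega}{10} + \frac{\pi}{4} \right)}}{27}

Both cases combine into a single formula in |ω|:

F(ω) = \frac{500 \pi e^{- \frac{3 \sqrt{2} \left|{\omega}\right|}{10}} \sin{\left(\frac{3 \sqrt{2} \left|{\omega}\right|}{10} + \frac{\pi}{4} \right)}}{27}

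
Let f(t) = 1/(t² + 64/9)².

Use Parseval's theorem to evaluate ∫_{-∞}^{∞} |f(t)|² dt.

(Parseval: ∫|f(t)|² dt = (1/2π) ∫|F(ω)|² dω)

∫|f(t)|² dt = \frac{10935 \pi}{33554432}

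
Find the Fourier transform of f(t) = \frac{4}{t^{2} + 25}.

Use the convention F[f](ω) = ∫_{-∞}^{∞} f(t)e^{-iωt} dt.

F(ω) = \frac{4 \pi e^{- 5 \left|{\omega}\right|}}{5}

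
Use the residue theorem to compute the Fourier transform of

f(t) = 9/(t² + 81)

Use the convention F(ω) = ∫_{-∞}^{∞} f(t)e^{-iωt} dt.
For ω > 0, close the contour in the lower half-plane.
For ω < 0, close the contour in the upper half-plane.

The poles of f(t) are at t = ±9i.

Let g(z) = f(z)e^{-iωz}; for large |z| the factor e^{-iωz} decays in the lower half-plane when ω > 0 and in the upper half-plane when ω < 0.

Case ω > 0 (lower half-plane, clockwise contour ⇒ F(ω) = -2πi·ΣRes):
  Res_{z = - 9 i} g(z) = \frac{i e^{- 9 \omega}}{2}
  F(ω) = -2πi·ΣRes = \pi e^{- 9 \omega}

Case ω < 0 (upper half-plane, counterclockwise contour ⇒ F(ω) = +2πi·ΣRes):
  Res_{z = 9 i} g(z) = - \frac{i e^{9 \omega}}{2}
  F(ω) = 2πi·ΣRes = \pi e^{9 \omega}

Both cases combine into a single formula in |ω|:

F(ω) = \pi e^{- 9 \left|{\omega}\right|}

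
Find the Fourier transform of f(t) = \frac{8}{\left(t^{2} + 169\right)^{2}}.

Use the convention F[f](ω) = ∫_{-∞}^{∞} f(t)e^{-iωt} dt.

F(ω) = \frac{4 \pi \left(13 \left|{\omega}\right| + 1\right) e^{- 13 \left|{\omega}\right|}}{2197}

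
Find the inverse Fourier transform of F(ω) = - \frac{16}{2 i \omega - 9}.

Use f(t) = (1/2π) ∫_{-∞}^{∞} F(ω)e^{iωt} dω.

f(t) = 8 e^{\frac{9 t}{2}} u\left(- t\right)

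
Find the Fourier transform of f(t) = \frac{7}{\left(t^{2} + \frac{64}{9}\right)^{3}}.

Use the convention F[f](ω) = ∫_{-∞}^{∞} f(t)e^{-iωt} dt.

F(ω) = \frac{189 \pi \left(64 \omega^{2} + 72 \left|{\omega}\right| + 27\right) e^{- \frac{8 \left|{\omega}\right|}{3}}}{262144}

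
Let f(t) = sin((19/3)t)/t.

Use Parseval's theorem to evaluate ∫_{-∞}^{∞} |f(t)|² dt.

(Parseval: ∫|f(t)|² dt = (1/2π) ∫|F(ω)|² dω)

∫|f(t)|² dt = \frac{19 \pi}{3}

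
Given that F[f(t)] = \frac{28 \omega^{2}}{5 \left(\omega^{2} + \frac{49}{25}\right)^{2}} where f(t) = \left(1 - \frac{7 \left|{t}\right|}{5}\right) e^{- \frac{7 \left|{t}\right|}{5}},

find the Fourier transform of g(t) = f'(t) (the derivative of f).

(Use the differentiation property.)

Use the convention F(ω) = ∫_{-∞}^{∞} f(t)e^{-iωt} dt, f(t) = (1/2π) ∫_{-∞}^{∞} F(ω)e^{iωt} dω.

F[g](ω) = \frac{3500 i \omega^{3}}{\left(25 \omega^{2} + 49\right)^{2}}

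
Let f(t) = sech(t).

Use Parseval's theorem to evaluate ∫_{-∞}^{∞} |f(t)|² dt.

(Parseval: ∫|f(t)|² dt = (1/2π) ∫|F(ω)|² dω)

∫|f(t)|² dt = 2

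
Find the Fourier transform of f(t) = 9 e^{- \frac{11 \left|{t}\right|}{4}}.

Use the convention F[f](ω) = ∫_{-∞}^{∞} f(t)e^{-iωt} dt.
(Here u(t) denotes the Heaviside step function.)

F(ω) = \frac{792}{16 \omega^{2} + 121}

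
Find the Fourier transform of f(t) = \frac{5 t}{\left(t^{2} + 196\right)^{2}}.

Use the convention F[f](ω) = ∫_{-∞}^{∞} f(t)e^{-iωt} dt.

F(ω) = - \frac{5 i \pi \omega e^{- 14 \left|{\omega}\right|}}{28}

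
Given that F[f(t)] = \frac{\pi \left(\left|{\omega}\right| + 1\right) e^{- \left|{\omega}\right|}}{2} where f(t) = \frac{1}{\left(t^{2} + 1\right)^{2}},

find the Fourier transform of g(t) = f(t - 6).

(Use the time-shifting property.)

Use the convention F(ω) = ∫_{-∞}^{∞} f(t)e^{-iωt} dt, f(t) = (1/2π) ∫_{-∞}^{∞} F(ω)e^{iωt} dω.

F[g](ω) = \frac{\pi \left(\left|{\omega}\right| + 1\right) e^{- 6 i \omega - \left|{\omega}\right|}}{2}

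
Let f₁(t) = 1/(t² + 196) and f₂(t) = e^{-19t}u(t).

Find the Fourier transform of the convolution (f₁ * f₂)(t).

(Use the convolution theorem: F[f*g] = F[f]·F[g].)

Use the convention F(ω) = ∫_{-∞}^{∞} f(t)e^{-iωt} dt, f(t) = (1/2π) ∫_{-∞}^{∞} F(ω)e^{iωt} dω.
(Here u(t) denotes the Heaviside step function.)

F[f₁*f₂](ω) = \frac{\pi e^{- 14 \left|{\omega}\right|}}{14 \left(i \omega + 19\right)}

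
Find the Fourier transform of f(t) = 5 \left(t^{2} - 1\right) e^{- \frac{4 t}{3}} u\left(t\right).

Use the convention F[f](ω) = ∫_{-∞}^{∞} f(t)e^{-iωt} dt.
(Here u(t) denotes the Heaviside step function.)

F(ω) = \frac{15 \left(54 i \omega - \left(3 i \omega + 4\right)^{3} + 72\right)}{\left(3 i \omega + 4\right)^{4}}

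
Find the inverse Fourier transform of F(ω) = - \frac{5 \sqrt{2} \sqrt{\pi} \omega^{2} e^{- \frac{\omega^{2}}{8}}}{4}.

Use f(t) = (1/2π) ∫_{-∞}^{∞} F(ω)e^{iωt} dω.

f(t) = 5 \left(8 t^{2} - 2\right) e^{- 2 t^{2}}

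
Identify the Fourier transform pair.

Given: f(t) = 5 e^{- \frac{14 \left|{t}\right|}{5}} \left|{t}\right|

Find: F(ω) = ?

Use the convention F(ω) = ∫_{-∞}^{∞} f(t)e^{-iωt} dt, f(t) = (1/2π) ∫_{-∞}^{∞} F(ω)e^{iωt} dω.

F(ω) = \frac{250 \left(196 - 25 \omega^{2}\right)}{\left(25 \omega^{2} + 196\right)^{2}}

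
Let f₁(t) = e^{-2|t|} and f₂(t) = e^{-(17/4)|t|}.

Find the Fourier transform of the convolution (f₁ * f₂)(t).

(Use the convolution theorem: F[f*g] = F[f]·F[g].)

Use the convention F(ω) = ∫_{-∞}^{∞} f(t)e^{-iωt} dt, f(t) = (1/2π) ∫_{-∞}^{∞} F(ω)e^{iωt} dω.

F[f₁*f₂](ω) = \frac{544}{\left(\omega^{2} + 4\right) \left(16 \omega^{2} + 289\right)}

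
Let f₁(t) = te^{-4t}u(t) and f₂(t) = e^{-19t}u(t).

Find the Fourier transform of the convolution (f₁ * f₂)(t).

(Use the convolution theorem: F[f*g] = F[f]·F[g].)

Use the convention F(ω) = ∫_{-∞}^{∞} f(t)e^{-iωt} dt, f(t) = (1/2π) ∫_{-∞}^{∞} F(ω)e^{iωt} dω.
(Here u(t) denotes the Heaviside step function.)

F[f₁*f₂](ω) = \frac{1}{\left(i \omega + 4\right)^{2} \left(i \omega + 19\right)}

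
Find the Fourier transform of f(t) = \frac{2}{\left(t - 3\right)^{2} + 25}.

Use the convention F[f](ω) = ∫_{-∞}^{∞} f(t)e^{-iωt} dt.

F(ω) = \frac{2 \pi e^{- 3 i \omega - 5 \left|{\omega}\right|}}{5}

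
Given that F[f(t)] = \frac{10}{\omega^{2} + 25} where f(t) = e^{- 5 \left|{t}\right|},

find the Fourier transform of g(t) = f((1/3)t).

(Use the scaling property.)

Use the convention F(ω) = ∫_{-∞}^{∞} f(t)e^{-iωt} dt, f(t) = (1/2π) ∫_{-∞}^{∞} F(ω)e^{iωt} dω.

F[g](ω) = \frac{30}{9 \omega^{2} + 25}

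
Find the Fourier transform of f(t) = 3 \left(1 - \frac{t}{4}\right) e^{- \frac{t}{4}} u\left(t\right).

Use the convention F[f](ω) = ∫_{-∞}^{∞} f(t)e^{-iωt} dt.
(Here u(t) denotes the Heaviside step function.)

F(ω) = \frac{48 i \omega}{- 16 \omega^{2} + 8 i \omega + 1}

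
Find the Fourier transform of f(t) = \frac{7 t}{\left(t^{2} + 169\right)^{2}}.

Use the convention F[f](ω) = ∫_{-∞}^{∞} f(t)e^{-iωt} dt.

F(ω) = - \frac{7 i \pi \omega e^{- 13 \left|{\omega}\right|}}{26}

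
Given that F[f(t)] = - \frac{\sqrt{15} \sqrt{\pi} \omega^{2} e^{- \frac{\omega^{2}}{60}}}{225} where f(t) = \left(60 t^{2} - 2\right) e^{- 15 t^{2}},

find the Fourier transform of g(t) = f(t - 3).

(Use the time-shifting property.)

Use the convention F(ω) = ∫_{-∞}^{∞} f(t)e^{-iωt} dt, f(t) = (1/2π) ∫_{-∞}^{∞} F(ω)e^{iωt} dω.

F[g](ω) = - \frac{\sqrt{15} \sqrt{\pi} \omega^{2} e^{- \frac{\omega \left(\omega + 180 i\right)}{60}}}{225}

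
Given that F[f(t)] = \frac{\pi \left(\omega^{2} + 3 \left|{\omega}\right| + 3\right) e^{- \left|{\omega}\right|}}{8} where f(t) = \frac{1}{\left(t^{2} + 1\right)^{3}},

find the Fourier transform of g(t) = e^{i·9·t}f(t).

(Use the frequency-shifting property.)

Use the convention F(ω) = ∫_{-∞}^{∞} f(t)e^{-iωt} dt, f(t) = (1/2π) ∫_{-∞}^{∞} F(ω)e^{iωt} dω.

F[g](ω) = \frac{\pi \left(\left(\omega - 9\right)^{2} + 3 \left|{\omega - 9}\right| + 3\right) e^{- \left|{\omega - 9}\right|}}{8}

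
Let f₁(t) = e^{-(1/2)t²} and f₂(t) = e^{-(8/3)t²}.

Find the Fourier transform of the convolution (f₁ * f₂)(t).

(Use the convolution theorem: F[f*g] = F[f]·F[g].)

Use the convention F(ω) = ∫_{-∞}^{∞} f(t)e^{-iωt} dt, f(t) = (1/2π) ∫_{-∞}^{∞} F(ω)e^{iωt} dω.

F[f₁*f₂](ω) = \frac{\sqrt{3} \pi e^{- \frac{19 \omega^{2}}{32}}}{2}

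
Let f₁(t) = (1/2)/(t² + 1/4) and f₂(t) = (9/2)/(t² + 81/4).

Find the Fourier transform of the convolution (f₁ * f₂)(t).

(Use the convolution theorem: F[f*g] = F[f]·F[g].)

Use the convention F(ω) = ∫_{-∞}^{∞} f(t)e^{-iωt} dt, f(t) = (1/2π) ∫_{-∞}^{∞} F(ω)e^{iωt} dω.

F[f₁*f₂](ω) = \pi^{2} e^{- 5 \left|{\omega}\right|}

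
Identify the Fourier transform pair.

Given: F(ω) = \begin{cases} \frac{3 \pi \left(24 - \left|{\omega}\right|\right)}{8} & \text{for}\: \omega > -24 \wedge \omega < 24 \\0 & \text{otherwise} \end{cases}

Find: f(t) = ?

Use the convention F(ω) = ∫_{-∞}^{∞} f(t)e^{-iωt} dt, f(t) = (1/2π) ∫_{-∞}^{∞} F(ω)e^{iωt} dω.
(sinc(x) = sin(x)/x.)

f(t) = 108 \operatorname{sinc}^{2}{\left(12 t \right)}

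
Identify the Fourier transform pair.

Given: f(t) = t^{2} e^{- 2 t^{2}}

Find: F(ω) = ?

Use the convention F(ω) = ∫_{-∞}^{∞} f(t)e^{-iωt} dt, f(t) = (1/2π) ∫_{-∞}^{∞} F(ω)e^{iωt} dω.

F(ω) = \frac{\sqrt{2} \sqrt{\pi} \left(4 - \omega^{2}\right) e^{- \frac{\omega^{2}}{8}}}{32}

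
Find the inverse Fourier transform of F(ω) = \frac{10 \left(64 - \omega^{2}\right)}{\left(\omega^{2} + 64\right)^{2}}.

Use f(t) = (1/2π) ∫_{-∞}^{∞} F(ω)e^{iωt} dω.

f(t) = 5 e^{- 8 \left|{t}\right|} \left|{t}\right|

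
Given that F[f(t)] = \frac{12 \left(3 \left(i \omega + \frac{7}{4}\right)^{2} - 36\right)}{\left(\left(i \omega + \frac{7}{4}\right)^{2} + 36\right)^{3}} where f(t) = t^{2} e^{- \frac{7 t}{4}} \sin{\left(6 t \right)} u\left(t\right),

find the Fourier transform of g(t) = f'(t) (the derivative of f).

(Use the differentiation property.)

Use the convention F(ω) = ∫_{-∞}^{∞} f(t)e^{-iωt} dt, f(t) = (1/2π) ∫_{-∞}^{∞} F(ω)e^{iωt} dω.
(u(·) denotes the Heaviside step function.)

F[g](ω) = \frac{9216 i \omega \left(\left(4 i \omega + 7\right)^{2} - 192\right)}{\left(\left(4 i \omega + 7\right)^{2} + 576\right)^{3}}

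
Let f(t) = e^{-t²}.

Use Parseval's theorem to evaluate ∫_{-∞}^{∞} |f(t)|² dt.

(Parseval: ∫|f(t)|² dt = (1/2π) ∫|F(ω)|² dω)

∫|f(t)|² dt = \frac{\sqrt{2} \sqrt{\pi}}{2}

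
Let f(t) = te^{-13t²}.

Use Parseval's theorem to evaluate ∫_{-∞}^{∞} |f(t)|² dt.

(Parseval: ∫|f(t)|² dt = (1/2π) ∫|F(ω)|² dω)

∫|f(t)|² dt = \frac{\sqrt{26} \sqrt{\pi}}{1352}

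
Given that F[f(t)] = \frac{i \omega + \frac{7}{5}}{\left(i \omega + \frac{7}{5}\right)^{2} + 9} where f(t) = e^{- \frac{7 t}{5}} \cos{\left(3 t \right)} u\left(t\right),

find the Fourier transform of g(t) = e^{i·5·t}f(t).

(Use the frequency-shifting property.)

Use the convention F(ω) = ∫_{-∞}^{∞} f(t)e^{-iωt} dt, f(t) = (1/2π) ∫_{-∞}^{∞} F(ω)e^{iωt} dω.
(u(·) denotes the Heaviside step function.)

F[g](ω) = \frac{5 \left(5 i \left(\omega - 5\right) + 7\right)}{\left(5 i \left(\omega - 5\right) + 7\right)^{2} + 225}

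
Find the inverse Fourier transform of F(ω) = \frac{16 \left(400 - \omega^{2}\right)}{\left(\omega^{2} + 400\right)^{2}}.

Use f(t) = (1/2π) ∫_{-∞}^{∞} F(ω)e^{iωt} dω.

f(t) = 8 e^{- 20 \left|{t}\right|} \left|{t}\right|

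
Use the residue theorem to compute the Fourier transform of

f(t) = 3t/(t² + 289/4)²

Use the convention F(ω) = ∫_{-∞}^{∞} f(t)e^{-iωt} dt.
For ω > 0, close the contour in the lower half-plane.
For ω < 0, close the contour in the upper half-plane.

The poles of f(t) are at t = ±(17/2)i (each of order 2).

Let g(z) = f(z)e^{-iωz}; for large |z| the factor e^{-iωz} decays in the lower half-plane when ω > 0 and in the upper half-plane when ω < 0.

Case ω > 0 (lower half-plane, clockwise contour ⇒ F(ω) = -2πi·ΣRes):
  Res_{z = - \frac{17 i}{2}} g(z) = \frac{3 \omega e^{- \frac{17 \omega}{2}}}{34} (pole of order 2)
  F(ω) = -2πi·ΣRes = - \frac{3 i \pi \omega e^{- \frac{17 \omega}{2}}}{17}

Case ω < 0 (upper half-plane, counterclockwise contour ⇒ F(ω) = +2πi·ΣRes):
  Res_{z = \frac{17 i}{2}} g(z) = - \frac{3 \omega e^{\frac{17 \omega}{2}}}{34} (pole of order 2)
  F(ω) = 2πi·ΣRes = - \frac{3 i \pi \omega e^{\frac{17 \omega}{2}}}{17}

Both cases combine into a single formula in |ω|:

F(ω) = - \frac{3 i \pi \omega e^{- \frac{17 \left|{\omega}\right|}{2}}}{17}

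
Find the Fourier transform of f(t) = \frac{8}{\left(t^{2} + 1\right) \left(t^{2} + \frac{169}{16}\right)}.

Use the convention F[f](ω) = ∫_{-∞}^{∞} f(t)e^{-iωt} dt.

F(ω) = \frac{128 \pi e^{- \left|{\omega}\right|}}{153} - \frac{512 \pi e^{- \frac{13 \left|{\omega}\right|}{4}}}{1989}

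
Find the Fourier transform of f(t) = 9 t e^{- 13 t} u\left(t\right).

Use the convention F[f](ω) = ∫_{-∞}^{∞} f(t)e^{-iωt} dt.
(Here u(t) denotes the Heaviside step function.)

F(ω) = \frac{9}{\left(i \omega + 13\right)^{2}}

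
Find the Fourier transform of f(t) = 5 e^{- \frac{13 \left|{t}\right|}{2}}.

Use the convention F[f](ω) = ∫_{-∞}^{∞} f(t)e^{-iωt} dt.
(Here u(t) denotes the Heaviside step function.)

F(ω) = \frac{260}{4 \omega^{2} + 169}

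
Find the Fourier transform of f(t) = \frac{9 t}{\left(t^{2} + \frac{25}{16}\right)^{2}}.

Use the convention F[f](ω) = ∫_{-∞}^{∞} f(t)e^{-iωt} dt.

F(ω) = - \frac{18 i \pi \omega e^{- \frac{5 \left|{\omega}\right|}{4}}}{5}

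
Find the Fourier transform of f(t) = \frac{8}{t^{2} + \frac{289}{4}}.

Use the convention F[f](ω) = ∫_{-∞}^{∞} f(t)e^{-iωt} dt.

F(ω) = \frac{16 \pi e^{- \frac{17 \left|{\omega}\right|}{2}}}{17}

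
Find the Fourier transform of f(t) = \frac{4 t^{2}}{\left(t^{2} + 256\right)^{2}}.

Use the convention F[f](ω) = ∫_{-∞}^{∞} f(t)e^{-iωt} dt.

F(ω) = \frac{\pi \left(1 - 16 \left|{\omega}\right|\right) e^{- 16 \left|{\omega}\right|}}{8}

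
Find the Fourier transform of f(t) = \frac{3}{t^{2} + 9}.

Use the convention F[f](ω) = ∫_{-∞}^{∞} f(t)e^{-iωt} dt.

F(ω) = \pi e^{- 3 \left|{\omega}\right|}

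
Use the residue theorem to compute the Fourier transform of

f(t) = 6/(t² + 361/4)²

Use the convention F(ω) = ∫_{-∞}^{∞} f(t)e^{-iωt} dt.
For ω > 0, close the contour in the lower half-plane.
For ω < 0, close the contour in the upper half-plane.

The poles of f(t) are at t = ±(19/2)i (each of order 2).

Let g(z) = f(z)e^{-iωz}; for large |z| the factor e^{-iωz} decays in the lower half-plane when ω > 0 and in the upper half-plane when ω < 0.

Case ω > 0 (lower half-plane, clockwise contour ⇒ F(ω) = -2πi·ΣRes):
  Res_{z = - \frac{19 i}{2}} g(z) = \frac{6 i \left(19 \omega + 2\right) e^{- \frac{19 \omega}{2}}}{6859} (pole of order 2)
  F(ω) = -2πi·ΣRes = \frac{12 \pi \left(19 \omega + 2\right) e^{- \frac{19 \omega}{2}}}{6859}

Case ω < 0 (upper half-plane, counterclockwise contour ⇒ F(ω) = +2πi·ΣRes):
  Res_{z = \frac{19 i}{2}} g(z) = \frac{6 i \left(19 \omega - 2\right) e^{\frac{19 \omega}{2}}}{6859} (pole of order 2)
  F(ω) = 2πi·ΣRes = \frac{12 \pi \left(2 - 19 \omega\right) e^{\frac{19 \omega}{2}}}{6859}

Both cases combine into a single formula in |ω|:

F(ω) = \frac{12 \pi \left(19 \left|{\omega}\right| + 2\right) e^{- \frac{19 \left|{\omega}\right|}{2}}}{6859}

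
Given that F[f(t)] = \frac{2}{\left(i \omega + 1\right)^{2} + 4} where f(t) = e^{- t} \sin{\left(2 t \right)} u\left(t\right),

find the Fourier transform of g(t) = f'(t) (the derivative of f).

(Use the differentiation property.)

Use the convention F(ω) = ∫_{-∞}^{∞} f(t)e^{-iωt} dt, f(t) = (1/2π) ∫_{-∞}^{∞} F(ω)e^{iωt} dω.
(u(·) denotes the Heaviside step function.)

F[g](ω) = \frac{2 i \omega}{\left(i \omega + 1\right)^{2} + 4}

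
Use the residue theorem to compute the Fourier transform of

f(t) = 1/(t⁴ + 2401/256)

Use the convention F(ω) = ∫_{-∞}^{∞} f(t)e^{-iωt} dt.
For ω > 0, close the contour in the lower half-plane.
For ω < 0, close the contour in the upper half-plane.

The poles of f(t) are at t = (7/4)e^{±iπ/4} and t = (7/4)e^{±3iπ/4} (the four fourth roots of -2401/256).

Let g(z) = f(z)e^{-iωz}; for large |z| the factor e^{-iωz} decays in the lower half-plane when ω > 0 and in the upper half-plane when ω < 0.

Case ω > 0 (lower half-plane, clockwise contour ⇒ F(ω) = -2πi·ΣRes):
  Res_{z = - \frac{7 \sqrt{2}}{8} - \frac{7 \sqrt{2} i}{8}} g(z) = \frac{8 \sqrt{2} \left(1 + i\right) e^{\frac{7 \sqrt{2} \omega \left(-1 + i\right)}{8}}}{343}
  Res_{z = \frac{7 \sqrt{2}}{8} - \frac{7 \sqrt{2} i}{8}} g(z) = \frac{8 \sqrt{2} \left(-1 + i\right) e^{- \frac{7 \sqrt{2} \omega \left(1 + i\right)}{8}}}{343}
  F(ω) = -2πi·ΣRes = \frac{16 \sqrt{2} \pi \left(\left(1 - i\right) e^{\frac{7 \sqrt{2} i \omega}{4}} + 1 + i\right) e^{- \frac{7 \sqrt{2} \omega \left(1 + i\right)}{8}}}{343} = \frac{64 \pi e^{- \frac{7 \sqrt{2} \omega}{8}} \sin{\left(\frac{7 \sqrt{2} \omega}{8} + \frac{\pi}{4} \right)}}{343}

Case ω < 0 (upper half-plane, counterclockwise contour ⇒ F(ω) = +2πi·ΣRes):
  Res_{z = \frac{7 \sqrt{2}}{8} + \frac{7 \sqrt{2} i}{8}} g(z) = - \frac{8 \sqrt{2} \left(1 + i\right) e^{\frac{7 \sqrt{2} \omega \left(1 - i\right)}{8}}}{343}
  Res_{z = - \frac{7 \sqrt{2}}{8} + \frac{7 \sqrt{2} i}{8}} g(z) = \frac{8 \sqrt{2} \left(1 - i\right) e^{\frac{7 \sqrt{2} \omega \left(1 + i\right)}{8}}}{343}
  F(ω) = 2πi·ΣRes = - \frac{16 \sqrt{2} i \pi \left(\left(1 + i\right) e^{\frac{7 \sqrt{2} \omega \left(1 - i\right)}{8}} - \left(1 - i\right) e^{\frac{7 \sqrt{2} \omega \left(1 + i\right)}{8}}\right)}{343} = \frac{64 \pi e^{\frac{7 \sqrt{2} \omega}{8}} \cos{\left(\frac{7 \sqrt{2} \omega}{8} + \frac{\pi}{4} \right)}}{343}

Both cases combine into a single formula in |ω|:

F(ω) = \frac{64 \pi e^{- \frac{7 \sqrt{2} \left|{\omega}\right|}{8}} \sin{\left(\frac{7 \sqrt{2} \left|{\omega}\right|}{8} + \frac{\pi}{4} \right)}}{343}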